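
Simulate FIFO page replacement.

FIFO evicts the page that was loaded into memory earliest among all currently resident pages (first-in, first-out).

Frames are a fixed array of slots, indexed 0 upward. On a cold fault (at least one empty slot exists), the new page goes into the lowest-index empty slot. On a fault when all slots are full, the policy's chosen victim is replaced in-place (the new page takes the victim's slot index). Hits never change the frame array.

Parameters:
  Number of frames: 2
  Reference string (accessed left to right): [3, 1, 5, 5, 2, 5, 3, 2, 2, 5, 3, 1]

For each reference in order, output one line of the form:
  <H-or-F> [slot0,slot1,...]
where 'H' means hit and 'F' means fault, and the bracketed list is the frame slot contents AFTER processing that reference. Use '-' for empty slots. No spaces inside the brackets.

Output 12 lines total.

F [3,-]
F [3,1]
F [5,1]
H [5,1]
F [5,2]
H [5,2]
F [3,2]
H [3,2]
H [3,2]
F [3,5]
H [3,5]
F [1,5]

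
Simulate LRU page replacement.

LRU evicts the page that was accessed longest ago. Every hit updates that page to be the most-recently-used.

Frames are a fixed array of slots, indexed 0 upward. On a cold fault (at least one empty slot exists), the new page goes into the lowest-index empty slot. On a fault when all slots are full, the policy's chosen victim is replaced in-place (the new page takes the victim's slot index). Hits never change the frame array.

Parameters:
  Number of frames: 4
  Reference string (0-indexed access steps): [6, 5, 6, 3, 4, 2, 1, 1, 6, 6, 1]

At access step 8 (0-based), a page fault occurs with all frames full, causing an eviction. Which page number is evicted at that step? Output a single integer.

Answer: 3

Derivation:
Step 0: ref 6 -> FAULT, frames=[6,-,-,-]
Step 1: ref 5 -> FAULT, frames=[6,5,-,-]
Step 2: ref 6 -> HIT, frames=[6,5,-,-]
Step 3: ref 3 -> FAULT, frames=[6,5,3,-]
Step 4: ref 4 -> FAULT, frames=[6,5,3,4]
Step 5: ref 2 -> FAULT, evict 5, frames=[6,2,3,4]
Step 6: ref 1 -> FAULT, evict 6, frames=[1,2,3,4]
Step 7: ref 1 -> HIT, frames=[1,2,3,4]
Step 8: ref 6 -> FAULT, evict 3, frames=[1,2,6,4]
At step 8: evicted page 3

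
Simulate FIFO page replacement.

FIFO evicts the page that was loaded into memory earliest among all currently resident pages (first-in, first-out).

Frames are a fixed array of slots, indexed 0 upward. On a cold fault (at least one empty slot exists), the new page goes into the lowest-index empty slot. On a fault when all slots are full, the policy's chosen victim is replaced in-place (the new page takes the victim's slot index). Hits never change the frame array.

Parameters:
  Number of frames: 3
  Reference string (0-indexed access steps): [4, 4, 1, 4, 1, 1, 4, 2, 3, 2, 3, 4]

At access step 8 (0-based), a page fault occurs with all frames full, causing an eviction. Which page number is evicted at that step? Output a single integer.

Answer: 4

Derivation:
Step 0: ref 4 -> FAULT, frames=[4,-,-]
Step 1: ref 4 -> HIT, frames=[4,-,-]
Step 2: ref 1 -> FAULT, frames=[4,1,-]
Step 3: ref 4 -> HIT, frames=[4,1,-]
Step 4: ref 1 -> HIT, frames=[4,1,-]
Step 5: ref 1 -> HIT, frames=[4,1,-]
Step 6: ref 4 -> HIT, frames=[4,1,-]
Step 7: ref 2 -> FAULT, frames=[4,1,2]
Step 8: ref 3 -> FAULT, evict 4, frames=[3,1,2]
At step 8: evicted page 4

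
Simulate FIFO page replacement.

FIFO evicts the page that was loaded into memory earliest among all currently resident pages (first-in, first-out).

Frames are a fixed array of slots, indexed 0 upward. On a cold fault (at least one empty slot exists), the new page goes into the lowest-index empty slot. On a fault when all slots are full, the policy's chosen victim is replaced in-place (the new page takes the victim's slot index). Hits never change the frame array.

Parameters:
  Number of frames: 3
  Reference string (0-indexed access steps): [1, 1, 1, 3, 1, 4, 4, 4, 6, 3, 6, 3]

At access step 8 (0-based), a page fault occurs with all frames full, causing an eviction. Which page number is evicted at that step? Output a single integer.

Step 0: ref 1 -> FAULT, frames=[1,-,-]
Step 1: ref 1 -> HIT, frames=[1,-,-]
Step 2: ref 1 -> HIT, frames=[1,-,-]
Step 3: ref 3 -> FAULT, frames=[1,3,-]
Step 4: ref 1 -> HIT, frames=[1,3,-]
Step 5: ref 4 -> FAULT, frames=[1,3,4]
Step 6: ref 4 -> HIT, frames=[1,3,4]
Step 7: ref 4 -> HIT, frames=[1,3,4]
Step 8: ref 6 -> FAULT, evict 1, frames=[6,3,4]
At step 8: evicted page 1

Answer: 1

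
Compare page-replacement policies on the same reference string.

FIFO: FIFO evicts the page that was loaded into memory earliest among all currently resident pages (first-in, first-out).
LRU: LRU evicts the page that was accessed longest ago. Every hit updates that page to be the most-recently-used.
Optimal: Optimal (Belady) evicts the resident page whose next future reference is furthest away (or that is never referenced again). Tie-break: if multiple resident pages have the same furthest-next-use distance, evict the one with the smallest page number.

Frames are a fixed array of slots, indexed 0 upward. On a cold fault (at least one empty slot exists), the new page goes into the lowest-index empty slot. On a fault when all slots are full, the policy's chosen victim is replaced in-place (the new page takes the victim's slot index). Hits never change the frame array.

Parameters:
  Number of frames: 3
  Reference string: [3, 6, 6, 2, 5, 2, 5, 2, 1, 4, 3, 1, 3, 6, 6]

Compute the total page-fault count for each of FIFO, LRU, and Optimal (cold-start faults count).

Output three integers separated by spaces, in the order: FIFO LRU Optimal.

--- FIFO ---
  step 0: ref 3 -> FAULT, frames=[3,-,-] (faults so far: 1)
  step 1: ref 6 -> FAULT, frames=[3,6,-] (faults so far: 2)
  step 2: ref 6 -> HIT, frames=[3,6,-] (faults so far: 2)
  step 3: ref 2 -> FAULT, frames=[3,6,2] (faults so far: 3)
  step 4: ref 5 -> FAULT, evict 3, frames=[5,6,2] (faults so far: 4)
  step 5: ref 2 -> HIT, frames=[5,6,2] (faults so far: 4)
  step 6: ref 5 -> HIT, frames=[5,6,2] (faults so far: 4)
  step 7: ref 2 -> HIT, frames=[5,6,2] (faults so far: 4)
  step 8: ref 1 -> FAULT, evict 6, frames=[5,1,2] (faults so far: 5)
  step 9: ref 4 -> FAULT, evict 2, frames=[5,1,4] (faults so far: 6)
  step 10: ref 3 -> FAULT, evict 5, frames=[3,1,4] (faults so far: 7)
  step 11: ref 1 -> HIT, frames=[3,1,4] (faults so far: 7)
  step 12: ref 3 -> HIT, frames=[3,1,4] (faults so far: 7)
  step 13: ref 6 -> FAULT, evict 1, frames=[3,6,4] (faults so far: 8)
  step 14: ref 6 -> HIT, frames=[3,6,4] (faults so far: 8)
  FIFO total faults: 8
--- LRU ---
  step 0: ref 3 -> FAULT, frames=[3,-,-] (faults so far: 1)
  step 1: ref 6 -> FAULT, frames=[3,6,-] (faults so far: 2)
  step 2: ref 6 -> HIT, frames=[3,6,-] (faults so far: 2)
  step 3: ref 2 -> FAULT, frames=[3,6,2] (faults so far: 3)
  step 4: ref 5 -> FAULT, evict 3, frames=[5,6,2] (faults so far: 4)
  step 5: ref 2 -> HIT, frames=[5,6,2] (faults so far: 4)
  step 6: ref 5 -> HIT, frames=[5,6,2] (faults so far: 4)
  step 7: ref 2 -> HIT, frames=[5,6,2] (faults so far: 4)
  step 8: ref 1 -> FAULT, evict 6, frames=[5,1,2] (faults so far: 5)
  step 9: ref 4 -> FAULT, evict 5, frames=[4,1,2] (faults so far: 6)
  step 10: ref 3 -> FAULT, evict 2, frames=[4,1,3] (faults so far: 7)
  step 11: ref 1 -> HIT, frames=[4,1,3] (faults so far: 7)
  step 12: ref 3 -> HIT, frames=[4,1,3] (faults so far: 7)
  step 13: ref 6 -> FAULT, evict 4, frames=[6,1,3] (faults so far: 8)
  step 14: ref 6 -> HIT, frames=[6,1,3] (faults so far: 8)
  LRU total faults: 8
--- Optimal ---
  step 0: ref 3 -> FAULT, frames=[3,-,-] (faults so far: 1)
  step 1: ref 6 -> FAULT, frames=[3,6,-] (faults so far: 2)
  step 2: ref 6 -> HIT, frames=[3,6,-] (faults so far: 2)
  step 3: ref 2 -> FAULT, frames=[3,6,2] (faults so far: 3)
  step 4: ref 5 -> FAULT, evict 6, frames=[3,5,2] (faults so far: 4)
  step 5: ref 2 -> HIT, frames=[3,5,2] (faults so far: 4)
  step 6: ref 5 -> HIT, frames=[3,5,2] (faults so far: 4)
  step 7: ref 2 -> HIT, frames=[3,5,2] (faults so far: 4)
  step 8: ref 1 -> FAULT, evict 2, frames=[3,5,1] (faults so far: 5)
  step 9: ref 4 -> FAULT, evict 5, frames=[3,4,1] (faults so far: 6)
  step 10: ref 3 -> HIT, frames=[3,4,1] (faults so far: 6)
  step 11: ref 1 -> HIT, frames=[3,4,1] (faults so far: 6)
  step 12: ref 3 -> HIT, frames=[3,4,1] (faults so far: 6)
  step 13: ref 6 -> FAULT, evict 1, frames=[3,4,6] (faults so far: 7)
  step 14: ref 6 -> HIT, frames=[3,4,6] (faults so far: 7)
  Optimal total faults: 7

Answer: 8 8 7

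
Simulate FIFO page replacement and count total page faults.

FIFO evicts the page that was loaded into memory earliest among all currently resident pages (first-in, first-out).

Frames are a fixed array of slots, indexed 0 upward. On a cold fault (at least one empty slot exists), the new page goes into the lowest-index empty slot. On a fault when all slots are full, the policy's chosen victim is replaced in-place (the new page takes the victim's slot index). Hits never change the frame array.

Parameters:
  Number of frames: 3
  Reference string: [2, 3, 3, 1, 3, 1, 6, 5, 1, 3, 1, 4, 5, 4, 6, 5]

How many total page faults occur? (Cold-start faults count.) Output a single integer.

Step 0: ref 2 → FAULT, frames=[2,-,-]
Step 1: ref 3 → FAULT, frames=[2,3,-]
Step 2: ref 3 → HIT, frames=[2,3,-]
Step 3: ref 1 → FAULT, frames=[2,3,1]
Step 4: ref 3 → HIT, frames=[2,3,1]
Step 5: ref 1 → HIT, frames=[2,3,1]
Step 6: ref 6 → FAULT (evict 2), frames=[6,3,1]
Step 7: ref 5 → FAULT (evict 3), frames=[6,5,1]
Step 8: ref 1 → HIT, frames=[6,5,1]
Step 9: ref 3 → FAULT (evict 1), frames=[6,5,3]
Step 10: ref 1 → FAULT (evict 6), frames=[1,5,3]
Step 11: ref 4 → FAULT (evict 5), frames=[1,4,3]
Step 12: ref 5 → FAULT (evict 3), frames=[1,4,5]
Step 13: ref 4 → HIT, frames=[1,4,5]
Step 14: ref 6 → FAULT (evict 1), frames=[6,4,5]
Step 15: ref 5 → HIT, frames=[6,4,5]
Total faults: 10

Answer: 10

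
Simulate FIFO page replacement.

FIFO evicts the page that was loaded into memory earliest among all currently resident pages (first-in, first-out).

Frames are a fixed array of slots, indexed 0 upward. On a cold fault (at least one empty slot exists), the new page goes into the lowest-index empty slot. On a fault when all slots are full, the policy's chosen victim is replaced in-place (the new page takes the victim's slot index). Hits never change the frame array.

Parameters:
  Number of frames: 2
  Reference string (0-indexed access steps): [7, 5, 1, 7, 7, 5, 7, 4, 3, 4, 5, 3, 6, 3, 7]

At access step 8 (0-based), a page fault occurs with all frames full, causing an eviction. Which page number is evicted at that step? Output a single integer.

Step 0: ref 7 -> FAULT, frames=[7,-]
Step 1: ref 5 -> FAULT, frames=[7,5]
Step 2: ref 1 -> FAULT, evict 7, frames=[1,5]
Step 3: ref 7 -> FAULT, evict 5, frames=[1,7]
Step 4: ref 7 -> HIT, frames=[1,7]
Step 5: ref 5 -> FAULT, evict 1, frames=[5,7]
Step 6: ref 7 -> HIT, frames=[5,7]
Step 7: ref 4 -> FAULT, evict 7, frames=[5,4]
Step 8: ref 3 -> FAULT, evict 5, frames=[3,4]
At step 8: evicted page 5

Answer: 5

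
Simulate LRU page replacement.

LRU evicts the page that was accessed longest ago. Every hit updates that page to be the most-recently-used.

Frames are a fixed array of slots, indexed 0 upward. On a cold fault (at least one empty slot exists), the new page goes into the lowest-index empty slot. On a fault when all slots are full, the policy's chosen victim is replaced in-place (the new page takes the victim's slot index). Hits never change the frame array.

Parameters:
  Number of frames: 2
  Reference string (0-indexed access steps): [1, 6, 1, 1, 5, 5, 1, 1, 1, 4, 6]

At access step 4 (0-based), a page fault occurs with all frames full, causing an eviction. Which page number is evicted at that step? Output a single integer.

Answer: 6

Derivation:
Step 0: ref 1 -> FAULT, frames=[1,-]
Step 1: ref 6 -> FAULT, frames=[1,6]
Step 2: ref 1 -> HIT, frames=[1,6]
Step 3: ref 1 -> HIT, frames=[1,6]
Step 4: ref 5 -> FAULT, evict 6, frames=[1,5]
At step 4: evicted page 6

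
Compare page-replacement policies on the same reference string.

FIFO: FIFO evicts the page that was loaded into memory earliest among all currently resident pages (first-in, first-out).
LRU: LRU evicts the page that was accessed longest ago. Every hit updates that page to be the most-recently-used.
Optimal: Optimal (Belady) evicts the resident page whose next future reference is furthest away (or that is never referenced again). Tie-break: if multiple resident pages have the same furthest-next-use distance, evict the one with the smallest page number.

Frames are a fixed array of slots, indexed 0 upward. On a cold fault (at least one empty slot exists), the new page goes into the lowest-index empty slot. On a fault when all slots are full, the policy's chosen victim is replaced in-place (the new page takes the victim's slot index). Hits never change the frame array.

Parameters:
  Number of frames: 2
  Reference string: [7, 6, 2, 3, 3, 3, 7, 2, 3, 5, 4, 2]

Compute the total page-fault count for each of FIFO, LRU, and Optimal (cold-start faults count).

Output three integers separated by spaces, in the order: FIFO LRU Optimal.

Answer: 10 10 7

Derivation:
--- FIFO ---
  step 0: ref 7 -> FAULT, frames=[7,-] (faults so far: 1)
  step 1: ref 6 -> FAULT, frames=[7,6] (faults so far: 2)
  step 2: ref 2 -> FAULT, evict 7, frames=[2,6] (faults so far: 3)
  step 3: ref 3 -> FAULT, evict 6, frames=[2,3] (faults so far: 4)
  step 4: ref 3 -> HIT, frames=[2,3] (faults so far: 4)
  step 5: ref 3 -> HIT, frames=[2,3] (faults so far: 4)
  step 6: ref 7 -> FAULT, evict 2, frames=[7,3] (faults so far: 5)
  step 7: ref 2 -> FAULT, evict 3, frames=[7,2] (faults so far: 6)
  step 8: ref 3 -> FAULT, evict 7, frames=[3,2] (faults so far: 7)
  step 9: ref 5 -> FAULT, evict 2, frames=[3,5] (faults so far: 8)
  step 10: ref 4 -> FAULT, evict 3, frames=[4,5] (faults so far: 9)
  step 11: ref 2 -> FAULT, evict 5, frames=[4,2] (faults so far: 10)
  FIFO total faults: 10
--- LRU ---
  step 0: ref 7 -> FAULT, frames=[7,-] (faults so far: 1)
  step 1: ref 6 -> FAULT, frames=[7,6] (faults so far: 2)
  step 2: ref 2 -> FAULT, evict 7, frames=[2,6] (faults so far: 3)
  step 3: ref 3 -> FAULT, evict 6, frames=[2,3] (faults so far: 4)
  step 4: ref 3 -> HIT, frames=[2,3] (faults so far: 4)
  step 5: ref 3 -> HIT, frames=[2,3] (faults so far: 4)
  step 6: ref 7 -> FAULT, evict 2, frames=[7,3] (faults so far: 5)
  step 7: ref 2 -> FAULT, evict 3, frames=[7,2] (faults so far: 6)
  step 8: ref 3 -> FAULT, evict 7, frames=[3,2] (faults so far: 7)
  step 9: ref 5 -> FAULT, evict 2, frames=[3,5] (faults so far: 8)
  step 10: ref 4 -> FAULT, evict 3, frames=[4,5] (faults so far: 9)
  step 11: ref 2 -> FAULT, evict 5, frames=[4,2] (faults so far: 10)
  LRU total faults: 10
--- Optimal ---
  step 0: ref 7 -> FAULT, frames=[7,-] (faults so far: 1)
  step 1: ref 6 -> FAULT, frames=[7,6] (faults so far: 2)
  step 2: ref 2 -> FAULT, evict 6, frames=[7,2] (faults so far: 3)
  step 3: ref 3 -> FAULT, evict 2, frames=[7,3] (faults so far: 4)
  step 4: ref 3 -> HIT, frames=[7,3] (faults so far: 4)
  step 5: ref 3 -> HIT, frames=[7,3] (faults so far: 4)
  step 6: ref 7 -> HIT, frames=[7,3] (faults so far: 4)
  step 7: ref 2 -> FAULT, evict 7, frames=[2,3] (faults so far: 5)
  step 8: ref 3 -> HIT, frames=[2,3] (faults so far: 5)
  step 9: ref 5 -> FAULT, evict 3, frames=[2,5] (faults so far: 6)
  step 10: ref 4 -> FAULT, evict 5, frames=[2,4] (faults so far: 7)
  step 11: ref 2 -> HIT, frames=[2,4] (faults so far: 7)
  Optimal total faults: 7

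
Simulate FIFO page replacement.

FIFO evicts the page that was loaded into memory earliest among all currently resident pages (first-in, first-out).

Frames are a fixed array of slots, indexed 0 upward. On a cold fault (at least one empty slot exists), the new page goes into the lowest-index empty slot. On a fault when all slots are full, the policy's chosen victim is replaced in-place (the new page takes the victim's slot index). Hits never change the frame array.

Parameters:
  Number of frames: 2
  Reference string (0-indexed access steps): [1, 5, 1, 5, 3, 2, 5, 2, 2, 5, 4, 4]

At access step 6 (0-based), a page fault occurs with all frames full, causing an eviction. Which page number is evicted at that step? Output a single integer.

Step 0: ref 1 -> FAULT, frames=[1,-]
Step 1: ref 5 -> FAULT, frames=[1,5]
Step 2: ref 1 -> HIT, frames=[1,5]
Step 3: ref 5 -> HIT, frames=[1,5]
Step 4: ref 3 -> FAULT, evict 1, frames=[3,5]
Step 5: ref 2 -> FAULT, evict 5, frames=[3,2]
Step 6: ref 5 -> FAULT, evict 3, frames=[5,2]
At step 6: evicted page 3

Answer: 3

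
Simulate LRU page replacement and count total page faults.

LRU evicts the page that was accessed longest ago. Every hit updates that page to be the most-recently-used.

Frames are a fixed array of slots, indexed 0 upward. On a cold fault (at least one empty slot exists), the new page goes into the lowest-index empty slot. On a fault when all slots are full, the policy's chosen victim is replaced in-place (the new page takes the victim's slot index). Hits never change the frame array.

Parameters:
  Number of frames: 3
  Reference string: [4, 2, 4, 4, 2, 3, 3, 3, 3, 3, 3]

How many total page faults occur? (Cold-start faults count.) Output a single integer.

Answer: 3

Derivation:
Step 0: ref 4 → FAULT, frames=[4,-,-]
Step 1: ref 2 → FAULT, frames=[4,2,-]
Step 2: ref 4 → HIT, frames=[4,2,-]
Step 3: ref 4 → HIT, frames=[4,2,-]
Step 4: ref 2 → HIT, frames=[4,2,-]
Step 5: ref 3 → FAULT, frames=[4,2,3]
Step 6: ref 3 → HIT, frames=[4,2,3]
Step 7: ref 3 → HIT, frames=[4,2,3]
Step 8: ref 3 → HIT, frames=[4,2,3]
Step 9: ref 3 → HIT, frames=[4,2,3]
Step 10: ref 3 → HIT, frames=[4,2,3]
Total faults: 3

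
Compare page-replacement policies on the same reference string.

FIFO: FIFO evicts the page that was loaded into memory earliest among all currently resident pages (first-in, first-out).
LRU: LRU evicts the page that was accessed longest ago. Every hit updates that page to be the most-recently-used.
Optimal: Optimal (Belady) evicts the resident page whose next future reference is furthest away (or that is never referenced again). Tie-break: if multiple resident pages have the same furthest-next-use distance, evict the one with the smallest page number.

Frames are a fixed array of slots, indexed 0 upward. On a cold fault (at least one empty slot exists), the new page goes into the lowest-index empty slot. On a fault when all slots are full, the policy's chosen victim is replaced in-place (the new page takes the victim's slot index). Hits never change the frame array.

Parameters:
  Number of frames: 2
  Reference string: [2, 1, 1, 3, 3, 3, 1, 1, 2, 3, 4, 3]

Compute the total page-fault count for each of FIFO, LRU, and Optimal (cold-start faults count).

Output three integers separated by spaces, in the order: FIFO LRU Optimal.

--- FIFO ---
  step 0: ref 2 -> FAULT, frames=[2,-] (faults so far: 1)
  step 1: ref 1 -> FAULT, frames=[2,1] (faults so far: 2)
  step 2: ref 1 -> HIT, frames=[2,1] (faults so far: 2)
  step 3: ref 3 -> FAULT, evict 2, frames=[3,1] (faults so far: 3)
  step 4: ref 3 -> HIT, frames=[3,1] (faults so far: 3)
  step 5: ref 3 -> HIT, frames=[3,1] (faults so far: 3)
  step 6: ref 1 -> HIT, frames=[3,1] (faults so far: 3)
  step 7: ref 1 -> HIT, frames=[3,1] (faults so far: 3)
  step 8: ref 2 -> FAULT, evict 1, frames=[3,2] (faults so far: 4)
  step 9: ref 3 -> HIT, frames=[3,2] (faults so far: 4)
  step 10: ref 4 -> FAULT, evict 3, frames=[4,2] (faults so far: 5)
  step 11: ref 3 -> FAULT, evict 2, frames=[4,3] (faults so far: 6)
  FIFO total faults: 6
--- LRU ---
  step 0: ref 2 -> FAULT, frames=[2,-] (faults so far: 1)
  step 1: ref 1 -> FAULT, frames=[2,1] (faults so far: 2)
  step 2: ref 1 -> HIT, frames=[2,1] (faults so far: 2)
  step 3: ref 3 -> FAULT, evict 2, frames=[3,1] (faults so far: 3)
  step 4: ref 3 -> HIT, frames=[3,1] (faults so far: 3)
  step 5: ref 3 -> HIT, frames=[3,1] (faults so far: 3)
  step 6: ref 1 -> HIT, frames=[3,1] (faults so far: 3)
  step 7: ref 1 -> HIT, frames=[3,1] (faults so far: 3)
  step 8: ref 2 -> FAULT, evict 3, frames=[2,1] (faults so far: 4)
  step 9: ref 3 -> FAULT, evict 1, frames=[2,3] (faults so far: 5)
  step 10: ref 4 -> FAULT, evict 2, frames=[4,3] (faults so far: 6)
  step 11: ref 3 -> HIT, frames=[4,3] (faults so far: 6)
  LRU total faults: 6
--- Optimal ---
  step 0: ref 2 -> FAULT, frames=[2,-] (faults so far: 1)
  step 1: ref 1 -> FAULT, frames=[2,1] (faults so far: 2)
  step 2: ref 1 -> HIT, frames=[2,1] (faults so far: 2)
  step 3: ref 3 -> FAULT, evict 2, frames=[3,1] (faults so far: 3)
  step 4: ref 3 -> HIT, frames=[3,1] (faults so far: 3)
  step 5: ref 3 -> HIT, frames=[3,1] (faults so far: 3)
  step 6: ref 1 -> HIT, frames=[3,1] (faults so far: 3)
  step 7: ref 1 -> HIT, frames=[3,1] (faults so far: 3)
  step 8: ref 2 -> FAULT, evict 1, frames=[3,2] (faults so far: 4)
  step 9: ref 3 -> HIT, frames=[3,2] (faults so far: 4)
  step 10: ref 4 -> FAULT, evict 2, frames=[3,4] (faults so far: 5)
  step 11: ref 3 -> HIT, frames=[3,4] (faults so far: 5)
  Optimal total faults: 5

Answer: 6 6 5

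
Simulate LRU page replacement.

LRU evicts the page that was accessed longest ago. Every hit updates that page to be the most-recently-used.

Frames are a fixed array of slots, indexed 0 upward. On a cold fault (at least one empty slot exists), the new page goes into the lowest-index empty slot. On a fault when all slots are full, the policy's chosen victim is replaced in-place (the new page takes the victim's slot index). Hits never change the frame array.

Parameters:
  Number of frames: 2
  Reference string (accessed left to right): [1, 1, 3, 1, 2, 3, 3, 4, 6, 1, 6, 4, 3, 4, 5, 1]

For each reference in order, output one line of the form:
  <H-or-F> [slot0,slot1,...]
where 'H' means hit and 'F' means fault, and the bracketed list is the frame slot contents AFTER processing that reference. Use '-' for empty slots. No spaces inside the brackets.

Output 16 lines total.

F [1,-]
H [1,-]
F [1,3]
H [1,3]
F [1,2]
F [3,2]
H [3,2]
F [3,4]
F [6,4]
F [6,1]
H [6,1]
F [6,4]
F [3,4]
H [3,4]
F [5,4]
F [5,1]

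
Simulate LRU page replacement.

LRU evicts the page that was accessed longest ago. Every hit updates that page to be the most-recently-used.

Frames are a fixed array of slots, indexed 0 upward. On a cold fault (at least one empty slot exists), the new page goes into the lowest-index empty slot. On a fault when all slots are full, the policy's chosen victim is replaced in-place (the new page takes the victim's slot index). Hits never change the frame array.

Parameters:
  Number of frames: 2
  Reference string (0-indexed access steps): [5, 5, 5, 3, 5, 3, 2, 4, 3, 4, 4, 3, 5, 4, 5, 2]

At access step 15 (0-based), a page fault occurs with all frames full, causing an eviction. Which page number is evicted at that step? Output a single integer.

Step 0: ref 5 -> FAULT, frames=[5,-]
Step 1: ref 5 -> HIT, frames=[5,-]
Step 2: ref 5 -> HIT, frames=[5,-]
Step 3: ref 3 -> FAULT, frames=[5,3]
Step 4: ref 5 -> HIT, frames=[5,3]
Step 5: ref 3 -> HIT, frames=[5,3]
Step 6: ref 2 -> FAULT, evict 5, frames=[2,3]
Step 7: ref 4 -> FAULT, evict 3, frames=[2,4]
Step 8: ref 3 -> FAULT, evict 2, frames=[3,4]
Step 9: ref 4 -> HIT, frames=[3,4]
Step 10: ref 4 -> HIT, frames=[3,4]
Step 11: ref 3 -> HIT, frames=[3,4]
Step 12: ref 5 -> FAULT, evict 4, frames=[3,5]
Step 13: ref 4 -> FAULT, evict 3, frames=[4,5]
Step 14: ref 5 -> HIT, frames=[4,5]
Step 15: ref 2 -> FAULT, evict 4, frames=[2,5]
At step 15: evicted page 4

Answer: 4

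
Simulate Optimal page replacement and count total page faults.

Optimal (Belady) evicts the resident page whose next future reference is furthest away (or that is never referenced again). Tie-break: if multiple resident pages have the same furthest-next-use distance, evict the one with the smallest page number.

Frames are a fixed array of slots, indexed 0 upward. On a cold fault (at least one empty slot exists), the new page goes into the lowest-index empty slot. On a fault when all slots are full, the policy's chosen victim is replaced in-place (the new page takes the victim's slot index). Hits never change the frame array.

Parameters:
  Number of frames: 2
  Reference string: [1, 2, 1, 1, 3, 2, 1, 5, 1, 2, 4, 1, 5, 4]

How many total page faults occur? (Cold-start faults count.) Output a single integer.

Step 0: ref 1 → FAULT, frames=[1,-]
Step 1: ref 2 → FAULT, frames=[1,2]
Step 2: ref 1 → HIT, frames=[1,2]
Step 3: ref 1 → HIT, frames=[1,2]
Step 4: ref 3 → FAULT (evict 1), frames=[3,2]
Step 5: ref 2 → HIT, frames=[3,2]
Step 6: ref 1 → FAULT (evict 3), frames=[1,2]
Step 7: ref 5 → FAULT (evict 2), frames=[1,5]
Step 8: ref 1 → HIT, frames=[1,5]
Step 9: ref 2 → FAULT (evict 5), frames=[1,2]
Step 10: ref 4 → FAULT (evict 2), frames=[1,4]
Step 11: ref 1 → HIT, frames=[1,4]
Step 12: ref 5 → FAULT (evict 1), frames=[5,4]
Step 13: ref 4 → HIT, frames=[5,4]
Total faults: 8

Answer: 8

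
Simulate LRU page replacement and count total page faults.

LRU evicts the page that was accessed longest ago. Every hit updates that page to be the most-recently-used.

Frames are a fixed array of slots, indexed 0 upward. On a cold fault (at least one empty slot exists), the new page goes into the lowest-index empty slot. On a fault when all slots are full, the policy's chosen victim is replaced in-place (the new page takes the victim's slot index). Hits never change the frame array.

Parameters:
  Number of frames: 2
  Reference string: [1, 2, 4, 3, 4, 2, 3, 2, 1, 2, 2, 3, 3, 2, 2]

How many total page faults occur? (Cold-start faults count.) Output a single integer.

Step 0: ref 1 → FAULT, frames=[1,-]
Step 1: ref 2 → FAULT, frames=[1,2]
Step 2: ref 4 → FAULT (evict 1), frames=[4,2]
Step 3: ref 3 → FAULT (evict 2), frames=[4,3]
Step 4: ref 4 → HIT, frames=[4,3]
Step 5: ref 2 → FAULT (evict 3), frames=[4,2]
Step 6: ref 3 → FAULT (evict 4), frames=[3,2]
Step 7: ref 2 → HIT, frames=[3,2]
Step 8: ref 1 → FAULT (evict 3), frames=[1,2]
Step 9: ref 2 → HIT, frames=[1,2]
Step 10: ref 2 → HIT, frames=[1,2]
Step 11: ref 3 → FAULT (evict 1), frames=[3,2]
Step 12: ref 3 → HIT, frames=[3,2]
Step 13: ref 2 → HIT, frames=[3,2]
Step 14: ref 2 → HIT, frames=[3,2]
Total faults: 8

Answer: 8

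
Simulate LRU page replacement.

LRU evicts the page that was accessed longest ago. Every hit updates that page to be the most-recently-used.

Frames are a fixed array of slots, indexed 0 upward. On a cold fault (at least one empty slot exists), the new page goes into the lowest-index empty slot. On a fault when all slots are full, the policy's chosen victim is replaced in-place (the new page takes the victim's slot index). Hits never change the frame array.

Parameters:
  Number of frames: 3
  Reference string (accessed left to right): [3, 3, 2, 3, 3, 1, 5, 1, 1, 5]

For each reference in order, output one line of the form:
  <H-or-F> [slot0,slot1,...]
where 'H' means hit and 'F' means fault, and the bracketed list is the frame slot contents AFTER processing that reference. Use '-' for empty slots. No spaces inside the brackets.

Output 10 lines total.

F [3,-,-]
H [3,-,-]
F [3,2,-]
H [3,2,-]
H [3,2,-]
F [3,2,1]
F [3,5,1]
H [3,5,1]
H [3,5,1]
H [3,5,1]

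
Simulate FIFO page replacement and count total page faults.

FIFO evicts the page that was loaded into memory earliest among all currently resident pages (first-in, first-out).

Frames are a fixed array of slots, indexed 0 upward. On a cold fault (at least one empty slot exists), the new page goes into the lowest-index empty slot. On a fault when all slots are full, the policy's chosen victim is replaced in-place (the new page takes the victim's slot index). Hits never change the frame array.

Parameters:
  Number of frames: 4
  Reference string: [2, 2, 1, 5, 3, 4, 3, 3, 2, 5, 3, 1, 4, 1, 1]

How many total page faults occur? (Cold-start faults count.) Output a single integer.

Answer: 7

Derivation:
Step 0: ref 2 → FAULT, frames=[2,-,-,-]
Step 1: ref 2 → HIT, frames=[2,-,-,-]
Step 2: ref 1 → FAULT, frames=[2,1,-,-]
Step 3: ref 5 → FAULT, frames=[2,1,5,-]
Step 4: ref 3 → FAULT, frames=[2,1,5,3]
Step 5: ref 4 → FAULT (evict 2), frames=[4,1,5,3]
Step 6: ref 3 → HIT, frames=[4,1,5,3]
Step 7: ref 3 → HIT, frames=[4,1,5,3]
Step 8: ref 2 → FAULT (evict 1), frames=[4,2,5,3]
Step 9: ref 5 → HIT, frames=[4,2,5,3]
Step 10: ref 3 → HIT, frames=[4,2,5,3]
Step 11: ref 1 → FAULT (evict 5), frames=[4,2,1,3]
Step 12: ref 4 → HIT, frames=[4,2,1,3]
Step 13: ref 1 → HIT, frames=[4,2,1,3]
Step 14: ref 1 → HIT, frames=[4,2,1,3]
Total faults: 7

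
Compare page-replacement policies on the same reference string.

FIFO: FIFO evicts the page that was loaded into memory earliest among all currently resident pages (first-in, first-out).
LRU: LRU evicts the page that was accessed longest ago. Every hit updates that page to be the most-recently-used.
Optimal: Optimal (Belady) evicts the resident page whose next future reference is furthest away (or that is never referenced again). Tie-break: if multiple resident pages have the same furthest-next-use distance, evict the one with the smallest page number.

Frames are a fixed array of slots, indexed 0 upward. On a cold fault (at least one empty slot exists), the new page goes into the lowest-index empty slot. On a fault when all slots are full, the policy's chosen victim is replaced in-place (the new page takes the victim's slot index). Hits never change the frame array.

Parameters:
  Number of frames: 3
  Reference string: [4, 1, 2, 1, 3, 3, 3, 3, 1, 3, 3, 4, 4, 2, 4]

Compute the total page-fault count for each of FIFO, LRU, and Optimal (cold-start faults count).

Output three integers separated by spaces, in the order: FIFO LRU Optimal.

--- FIFO ---
  step 0: ref 4 -> FAULT, frames=[4,-,-] (faults so far: 1)
  step 1: ref 1 -> FAULT, frames=[4,1,-] (faults so far: 2)
  step 2: ref 2 -> FAULT, frames=[4,1,2] (faults so far: 3)
  step 3: ref 1 -> HIT, frames=[4,1,2] (faults so far: 3)
  step 4: ref 3 -> FAULT, evict 4, frames=[3,1,2] (faults so far: 4)
  step 5: ref 3 -> HIT, frames=[3,1,2] (faults so far: 4)
  step 6: ref 3 -> HIT, frames=[3,1,2] (faults so far: 4)
  step 7: ref 3 -> HIT, frames=[3,1,2] (faults so far: 4)
  step 8: ref 1 -> HIT, frames=[3,1,2] (faults so far: 4)
  step 9: ref 3 -> HIT, frames=[3,1,2] (faults so far: 4)
  step 10: ref 3 -> HIT, frames=[3,1,2] (faults so far: 4)
  step 11: ref 4 -> FAULT, evict 1, frames=[3,4,2] (faults so far: 5)
  step 12: ref 4 -> HIT, frames=[3,4,2] (faults so far: 5)
  step 13: ref 2 -> HIT, frames=[3,4,2] (faults so far: 5)
  step 14: ref 4 -> HIT, frames=[3,4,2] (faults so far: 5)
  FIFO total faults: 5
--- LRU ---
  step 0: ref 4 -> FAULT, frames=[4,-,-] (faults so far: 1)
  step 1: ref 1 -> FAULT, frames=[4,1,-] (faults so far: 2)
  step 2: ref 2 -> FAULT, frames=[4,1,2] (faults so far: 3)
  step 3: ref 1 -> HIT, frames=[4,1,2] (faults so far: 3)
  step 4: ref 3 -> FAULT, evict 4, frames=[3,1,2] (faults so far: 4)
  step 5: ref 3 -> HIT, frames=[3,1,2] (faults so far: 4)
  step 6: ref 3 -> HIT, frames=[3,1,2] (faults so far: 4)
  step 7: ref 3 -> HIT, frames=[3,1,2] (faults so far: 4)
  step 8: ref 1 -> HIT, frames=[3,1,2] (faults so far: 4)
  step 9: ref 3 -> HIT, frames=[3,1,2] (faults so far: 4)
  step 10: ref 3 -> HIT, frames=[3,1,2] (faults so far: 4)
  step 11: ref 4 -> FAULT, evict 2, frames=[3,1,4] (faults so far: 5)
  step 12: ref 4 -> HIT, frames=[3,1,4] (faults so far: 5)
  step 13: ref 2 -> FAULT, evict 1, frames=[3,2,4] (faults so far: 6)
  step 14: ref 4 -> HIT, frames=[3,2,4] (faults so far: 6)
  LRU total faults: 6
--- Optimal ---
  step 0: ref 4 -> FAULT, frames=[4,-,-] (faults so far: 1)
  step 1: ref 1 -> FAULT, frames=[4,1,-] (faults so far: 2)
  step 2: ref 2 -> FAULT, frames=[4,1,2] (faults so far: 3)
  step 3: ref 1 -> HIT, frames=[4,1,2] (faults so far: 3)
  step 4: ref 3 -> FAULT, evict 2, frames=[4,1,3] (faults so far: 4)
  step 5: ref 3 -> HIT, frames=[4,1,3] (faults so far: 4)
  step 6: ref 3 -> HIT, frames=[4,1,3] (faults so far: 4)
  step 7: ref 3 -> HIT, frames=[4,1,3] (faults so far: 4)
  step 8: ref 1 -> HIT, frames=[4,1,3] (faults so far: 4)
  step 9: ref 3 -> HIT, frames=[4,1,3] (faults so far: 4)
  step 10: ref 3 -> HIT, frames=[4,1,3] (faults so far: 4)
  step 11: ref 4 -> HIT, frames=[4,1,3] (faults so far: 4)
  step 12: ref 4 -> HIT, frames=[4,1,3] (faults so far: 4)
  step 13: ref 2 -> FAULT, evict 1, frames=[4,2,3] (faults so far: 5)
  step 14: ref 4 -> HIT, frames=[4,2,3] (faults so far: 5)
  Optimal total faults: 5

Answer: 5 6 5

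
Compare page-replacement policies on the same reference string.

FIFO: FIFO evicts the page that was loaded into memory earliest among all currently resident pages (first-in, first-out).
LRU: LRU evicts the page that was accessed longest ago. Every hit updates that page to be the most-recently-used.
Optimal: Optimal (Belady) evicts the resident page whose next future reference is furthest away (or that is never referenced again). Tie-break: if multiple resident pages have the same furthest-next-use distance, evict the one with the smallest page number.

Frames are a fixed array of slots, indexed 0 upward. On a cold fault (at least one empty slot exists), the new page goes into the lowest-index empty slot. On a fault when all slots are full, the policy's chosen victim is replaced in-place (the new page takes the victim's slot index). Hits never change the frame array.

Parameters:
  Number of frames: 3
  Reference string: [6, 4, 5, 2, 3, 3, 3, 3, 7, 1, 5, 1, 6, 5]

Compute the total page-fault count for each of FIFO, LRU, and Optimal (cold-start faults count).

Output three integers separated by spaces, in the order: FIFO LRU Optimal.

--- FIFO ---
  step 0: ref 6 -> FAULT, frames=[6,-,-] (faults so far: 1)
  step 1: ref 4 -> FAULT, frames=[6,4,-] (faults so far: 2)
  step 2: ref 5 -> FAULT, frames=[6,4,5] (faults so far: 3)
  step 3: ref 2 -> FAULT, evict 6, frames=[2,4,5] (faults so far: 4)
  step 4: ref 3 -> FAULT, evict 4, frames=[2,3,5] (faults so far: 5)
  step 5: ref 3 -> HIT, frames=[2,3,5] (faults so far: 5)
  step 6: ref 3 -> HIT, frames=[2,3,5] (faults so far: 5)
  step 7: ref 3 -> HIT, frames=[2,3,5] (faults so far: 5)
  step 8: ref 7 -> FAULT, evict 5, frames=[2,3,7] (faults so far: 6)
  step 9: ref 1 -> FAULT, evict 2, frames=[1,3,7] (faults so far: 7)
  step 10: ref 5 -> FAULT, evict 3, frames=[1,5,7] (faults so far: 8)
  step 11: ref 1 -> HIT, frames=[1,5,7] (faults so far: 8)
  step 12: ref 6 -> FAULT, evict 7, frames=[1,5,6] (faults so far: 9)
  step 13: ref 5 -> HIT, frames=[1,5,6] (faults so far: 9)
  FIFO total faults: 9
--- LRU ---
  step 0: ref 6 -> FAULT, frames=[6,-,-] (faults so far: 1)
  step 1: ref 4 -> FAULT, frames=[6,4,-] (faults so far: 2)
  step 2: ref 5 -> FAULT, frames=[6,4,5] (faults so far: 3)
  step 3: ref 2 -> FAULT, evict 6, frames=[2,4,5] (faults so far: 4)
  step 4: ref 3 -> FAULT, evict 4, frames=[2,3,5] (faults so far: 5)
  step 5: ref 3 -> HIT, frames=[2,3,5] (faults so far: 5)
  step 6: ref 3 -> HIT, frames=[2,3,5] (faults so far: 5)
  step 7: ref 3 -> HIT, frames=[2,3,5] (faults so far: 5)
  step 8: ref 7 -> FAULT, evict 5, frames=[2,3,7] (faults so far: 6)
  step 9: ref 1 -> FAULT, evict 2, frames=[1,3,7] (faults so far: 7)
  step 10: ref 5 -> FAULT, evict 3, frames=[1,5,7] (faults so far: 8)
  step 11: ref 1 -> HIT, frames=[1,5,7] (faults so far: 8)
  step 12: ref 6 -> FAULT, evict 7, frames=[1,5,6] (faults so far: 9)
  step 13: ref 5 -> HIT, frames=[1,5,6] (faults so far: 9)
  LRU total faults: 9
--- Optimal ---
  step 0: ref 6 -> FAULT, frames=[6,-,-] (faults so far: 1)
  step 1: ref 4 -> FAULT, frames=[6,4,-] (faults so far: 2)
  step 2: ref 5 -> FAULT, frames=[6,4,5] (faults so far: 3)
  step 3: ref 2 -> FAULT, evict 4, frames=[6,2,5] (faults so far: 4)
  step 4: ref 3 -> FAULT, evict 2, frames=[6,3,5] (faults so far: 5)
  step 5: ref 3 -> HIT, frames=[6,3,5] (faults so far: 5)
  step 6: ref 3 -> HIT, frames=[6,3,5] (faults so far: 5)
  step 7: ref 3 -> HIT, frames=[6,3,5] (faults so far: 5)
  step 8: ref 7 -> FAULT, evict 3, frames=[6,7,5] (faults so far: 6)
  step 9: ref 1 -> FAULT, evict 7, frames=[6,1,5] (faults so far: 7)
  step 10: ref 5 -> HIT, frames=[6,1,5] (faults so far: 7)
  step 11: ref 1 -> HIT, frames=[6,1,5] (faults so far: 7)
  step 12: ref 6 -> HIT, frames=[6,1,5] (faults so far: 7)
  step 13: ref 5 -> HIT, frames=[6,1,5] (faults so far: 7)
  Optimal total faults: 7

Answer: 9 9 7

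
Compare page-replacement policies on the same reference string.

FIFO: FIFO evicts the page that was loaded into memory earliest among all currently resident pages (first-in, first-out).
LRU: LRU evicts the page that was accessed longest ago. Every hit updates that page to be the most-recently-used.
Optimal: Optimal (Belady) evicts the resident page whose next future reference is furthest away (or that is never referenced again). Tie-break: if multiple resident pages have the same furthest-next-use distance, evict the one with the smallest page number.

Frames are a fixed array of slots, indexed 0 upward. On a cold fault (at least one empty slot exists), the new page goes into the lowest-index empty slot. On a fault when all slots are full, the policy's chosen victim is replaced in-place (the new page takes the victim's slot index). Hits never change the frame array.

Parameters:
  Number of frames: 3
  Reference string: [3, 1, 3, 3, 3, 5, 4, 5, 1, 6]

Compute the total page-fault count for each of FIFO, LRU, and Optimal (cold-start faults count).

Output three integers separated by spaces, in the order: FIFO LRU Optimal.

Answer: 5 6 5

Derivation:
--- FIFO ---
  step 0: ref 3 -> FAULT, frames=[3,-,-] (faults so far: 1)
  step 1: ref 1 -> FAULT, frames=[3,1,-] (faults so far: 2)
  step 2: ref 3 -> HIT, frames=[3,1,-] (faults so far: 2)
  step 3: ref 3 -> HIT, frames=[3,1,-] (faults so far: 2)
  step 4: ref 3 -> HIT, frames=[3,1,-] (faults so far: 2)
  step 5: ref 5 -> FAULT, frames=[3,1,5] (faults so far: 3)
  step 6: ref 4 -> FAULT, evict 3, frames=[4,1,5] (faults so far: 4)
  step 7: ref 5 -> HIT, frames=[4,1,5] (faults so far: 4)
  step 8: ref 1 -> HIT, frames=[4,1,5] (faults so far: 4)
  step 9: ref 6 -> FAULT, evict 1, frames=[4,6,5] (faults so far: 5)
  FIFO total faults: 5
--- LRU ---
  step 0: ref 3 -> FAULT, frames=[3,-,-] (faults so far: 1)
  step 1: ref 1 -> FAULT, frames=[3,1,-] (faults so far: 2)
  step 2: ref 3 -> HIT, frames=[3,1,-] (faults so far: 2)
  step 3: ref 3 -> HIT, frames=[3,1,-] (faults so far: 2)
  step 4: ref 3 -> HIT, frames=[3,1,-] (faults so far: 2)
  step 5: ref 5 -> FAULT, frames=[3,1,5] (faults so far: 3)
  step 6: ref 4 -> FAULT, evict 1, frames=[3,4,5] (faults so far: 4)
  step 7: ref 5 -> HIT, frames=[3,4,5] (faults so far: 4)
  step 8: ref 1 -> FAULT, evict 3, frames=[1,4,5] (faults so far: 5)
  step 9: ref 6 -> FAULT, evict 4, frames=[1,6,5] (faults so far: 6)
  LRU total faults: 6
--- Optimal ---
  step 0: ref 3 -> FAULT, frames=[3,-,-] (faults so far: 1)
  step 1: ref 1 -> FAULT, frames=[3,1,-] (faults so far: 2)
  step 2: ref 3 -> HIT, frames=[3,1,-] (faults so far: 2)
  step 3: ref 3 -> HIT, frames=[3,1,-] (faults so far: 2)
  step 4: ref 3 -> HIT, frames=[3,1,-] (faults so far: 2)
  step 5: ref 5 -> FAULT, frames=[3,1,5] (faults so far: 3)
  step 6: ref 4 -> FAULT, evict 3, frames=[4,1,5] (faults so far: 4)
  step 7: ref 5 -> HIT, frames=[4,1,5] (faults so far: 4)
  step 8: ref 1 -> HIT, frames=[4,1,5] (faults so far: 4)
  step 9: ref 6 -> FAULT, evict 1, frames=[4,6,5] (faults so far: 5)
  Optimal total faults: 5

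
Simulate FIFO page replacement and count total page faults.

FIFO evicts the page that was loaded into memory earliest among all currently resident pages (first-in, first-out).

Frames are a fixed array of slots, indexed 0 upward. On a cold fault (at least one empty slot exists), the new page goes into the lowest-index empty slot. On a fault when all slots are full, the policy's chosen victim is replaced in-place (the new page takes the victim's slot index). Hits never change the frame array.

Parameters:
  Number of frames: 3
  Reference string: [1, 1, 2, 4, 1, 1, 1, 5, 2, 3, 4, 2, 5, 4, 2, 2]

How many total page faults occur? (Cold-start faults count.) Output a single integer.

Answer: 7

Derivation:
Step 0: ref 1 → FAULT, frames=[1,-,-]
Step 1: ref 1 → HIT, frames=[1,-,-]
Step 2: ref 2 → FAULT, frames=[1,2,-]
Step 3: ref 4 → FAULT, frames=[1,2,4]
Step 4: ref 1 → HIT, frames=[1,2,4]
Step 5: ref 1 → HIT, frames=[1,2,4]
Step 6: ref 1 → HIT, frames=[1,2,4]
Step 7: ref 5 → FAULT (evict 1), frames=[5,2,4]
Step 8: ref 2 → HIT, frames=[5,2,4]
Step 9: ref 3 → FAULT (evict 2), frames=[5,3,4]
Step 10: ref 4 → HIT, frames=[5,3,4]
Step 11: ref 2 → FAULT (evict 4), frames=[5,3,2]
Step 12: ref 5 → HIT, frames=[5,3,2]
Step 13: ref 4 → FAULT (evict 5), frames=[4,3,2]
Step 14: ref 2 → HIT, frames=[4,3,2]
Step 15: ref 2 → HIT, frames=[4,3,2]
Total faults: 7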